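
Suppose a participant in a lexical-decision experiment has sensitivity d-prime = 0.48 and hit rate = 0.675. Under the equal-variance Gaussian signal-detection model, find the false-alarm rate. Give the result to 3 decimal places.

false-alarm rate = 0.490

z(hit rate) = z(0.675) = 0.4538
z(FA) = z(H) − d' = 0.4538 − 0.48 = -0.0262
false-alarm rate = Φ(-0.0262) = 0.4895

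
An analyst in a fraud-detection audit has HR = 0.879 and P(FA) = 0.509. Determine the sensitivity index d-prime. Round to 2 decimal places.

d-prime = 1.15

z(0.879) = 1.170, z(0.509) = 0.023
d' = z(H) − z(FA) = 1.170 − 0.023 = 1.147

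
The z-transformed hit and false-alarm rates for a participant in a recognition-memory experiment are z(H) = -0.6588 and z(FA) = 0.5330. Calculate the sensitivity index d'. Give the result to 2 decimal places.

d' = z(H) − z(FA) = -0.6588 − 0.5330 = -1.1918

d' = -1.19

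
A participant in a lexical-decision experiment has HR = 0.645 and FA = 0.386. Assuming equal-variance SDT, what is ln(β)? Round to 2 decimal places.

ln β = -0.03

z(0.645) = 0.372, z(0.386) = -0.290
ln β = −½·[z(H)² − z(FA)²] = −0.5 × (0.138 − 0.084) = -0.027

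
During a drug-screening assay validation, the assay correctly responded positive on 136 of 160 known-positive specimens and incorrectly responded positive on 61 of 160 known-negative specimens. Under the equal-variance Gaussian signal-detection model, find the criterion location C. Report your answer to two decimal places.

C = -0.37

H = 136/160 = 0.8500
FA = 61/160 = 0.3812
z(H) = z(0.8500) = 1.0364
z(FA) = z(0.3812) = -0.3023
c = −½·[z(H) + z(FA)] = −0.5 × (1.0364 + (-0.3023)) = -0.36705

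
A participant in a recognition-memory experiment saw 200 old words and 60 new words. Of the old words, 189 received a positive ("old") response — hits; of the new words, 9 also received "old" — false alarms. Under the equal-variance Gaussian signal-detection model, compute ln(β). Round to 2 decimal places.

ln β = -0.74

H = 189/200 = 0.9450
FA = 9/60 = 0.1500
Φ⁻¹(H) = 1.598
Φ⁻¹(FA) = -1.036
ln β = −½·[z(H)² − z(FA)²] = −0.5 × (2.554 − 1.073) = -0.7405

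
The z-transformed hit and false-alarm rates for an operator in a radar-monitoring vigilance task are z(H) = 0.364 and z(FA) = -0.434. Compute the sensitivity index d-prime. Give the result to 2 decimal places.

d-prime = 0.80

d' = z(H) − z(FA) = 0.364 − (-0.434) = 0.798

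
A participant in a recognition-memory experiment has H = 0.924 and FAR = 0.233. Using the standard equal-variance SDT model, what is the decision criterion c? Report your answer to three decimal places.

z(H) = z(0.924) = 1.4325
z(FA) = z(0.233) = -0.7290
c = −½·[z(H) + z(FA)] = −0.5 × (1.4325 + (-0.7290)) = -0.35175

c = -0.352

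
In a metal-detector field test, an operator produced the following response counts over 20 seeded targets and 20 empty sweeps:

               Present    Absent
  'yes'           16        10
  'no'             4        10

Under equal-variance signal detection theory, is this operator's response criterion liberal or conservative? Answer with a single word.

z(H) = 0.842, z(FA) = 0.000
c = −½·(z(H) + z(FA)) = -0.421
c < 0 → liberal criterion (biased toward responding “yes”).

liberal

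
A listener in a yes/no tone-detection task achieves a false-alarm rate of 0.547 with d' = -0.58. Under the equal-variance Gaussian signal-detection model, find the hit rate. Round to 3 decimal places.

hit rate = 0.322

z(false-alarm rate) = z(0.547) = 0.1181
z(H) = z(FA) + d' = 0.1181 + (-0.58) = -0.4619
hit rate = Φ(-0.4619) = 0.3221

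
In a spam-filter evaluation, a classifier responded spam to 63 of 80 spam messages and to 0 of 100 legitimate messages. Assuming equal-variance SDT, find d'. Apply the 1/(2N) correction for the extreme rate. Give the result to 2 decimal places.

d' = 3.37

The false-alarm rate is 0/100 = 0, so apply the 1/(2N) correction: FA → 1/(2·100) = 0.00500.
z(H) = z(0.78750) = 0.798
z(FA) = z(0.00500) = -2.576
d' = 0.798 − (-2.576) = 3.374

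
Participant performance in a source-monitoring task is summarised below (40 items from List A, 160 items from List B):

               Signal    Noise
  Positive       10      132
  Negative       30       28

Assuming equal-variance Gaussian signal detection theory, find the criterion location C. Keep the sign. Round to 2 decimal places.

C = -0.13

H = 10/40 = 0.2500
FA = 132/160 = 0.8250
z(0.2500) = -0.6745, z(0.8250) = 0.9346
c = −½·[z(H) + z(FA)] = −0.5 × (-0.6745 + 0.9346) = -0.13005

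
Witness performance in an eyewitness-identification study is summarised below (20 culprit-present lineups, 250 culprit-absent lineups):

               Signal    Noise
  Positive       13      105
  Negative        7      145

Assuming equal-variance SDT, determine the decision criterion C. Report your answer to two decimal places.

C = -0.09

H = 13/20 = 0.6500
FA = 105/250 = 0.4200
Φ⁻¹(H) = Φ⁻¹(0.6500) = 0.3853
Φ⁻¹(FA) = Φ⁻¹(0.4200) = -0.2019
c = −½·[z(H) + z(FA)] = −0.5 × (0.3853 + (-0.2019)) = -0.0917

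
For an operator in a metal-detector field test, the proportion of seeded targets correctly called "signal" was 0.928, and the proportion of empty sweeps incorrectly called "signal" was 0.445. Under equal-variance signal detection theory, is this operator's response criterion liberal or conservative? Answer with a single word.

z(H) = 1.461, z(FA) = -0.138
c = −½·(z(H) + z(FA)) = -0.6615
c < 0 → liberal criterion (biased toward responding “yes”).

liberal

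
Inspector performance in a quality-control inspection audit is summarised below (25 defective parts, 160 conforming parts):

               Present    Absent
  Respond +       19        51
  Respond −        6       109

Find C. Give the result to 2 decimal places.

H = 19/25 = 0.7600
FA = 51/160 = 0.3187
z(H) = z(0.7600) = 0.706
z(FA) = z(0.3187) = -0.471
c = −½·[z(H) + z(FA)] = −0.5 × (0.706 + (-0.471)) = -0.1175

C = -0.12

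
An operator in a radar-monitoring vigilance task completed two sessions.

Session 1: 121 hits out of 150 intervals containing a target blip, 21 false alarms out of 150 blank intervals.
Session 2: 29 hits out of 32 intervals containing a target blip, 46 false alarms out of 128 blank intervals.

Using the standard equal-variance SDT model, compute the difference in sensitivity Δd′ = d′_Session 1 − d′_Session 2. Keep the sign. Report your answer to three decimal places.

Δd′ = 0.268

Session 1: z(0.8067) = 0.8658, z(0.1400) = -1.0803, d' = 1.9461
Session 2: z(0.9062) = 1.3177, z(0.3594) = -0.3601, d' = 1.6778
Δd' = d'_Session 1 − d'_Session 2 = 1.9461 − 1.6778 = 0.2683
Session 1 has the higher sensitivity.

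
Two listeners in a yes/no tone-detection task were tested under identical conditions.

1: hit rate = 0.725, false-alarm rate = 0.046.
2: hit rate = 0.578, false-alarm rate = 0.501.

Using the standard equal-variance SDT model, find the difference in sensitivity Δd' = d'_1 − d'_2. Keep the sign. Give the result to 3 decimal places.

1: z(0.725) = 0.5978, z(0.046) = -1.6849, d' = 2.2827
2: z(0.578) = 0.1968, z(0.501) = 0.0025, d' = 0.1943
Δd' = d'_1 − d'_2 = 2.2827 − 0.1943 = 2.0884
1 has the higher sensitivity.

Δd' = 2.088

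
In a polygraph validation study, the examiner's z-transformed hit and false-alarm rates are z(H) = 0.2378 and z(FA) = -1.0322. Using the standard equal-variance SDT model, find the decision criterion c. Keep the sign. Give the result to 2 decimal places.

c = −½·[z(H) + z(FA)] = −½·(0.2378 + (-1.0322)) = 0.3972

c = 0.40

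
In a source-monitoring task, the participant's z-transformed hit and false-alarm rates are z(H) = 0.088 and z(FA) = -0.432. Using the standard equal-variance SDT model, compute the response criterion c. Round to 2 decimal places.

c = 0.17

c = −½·[z(H) + z(FA)] = −½·(0.088 + (-0.432)) = 0.172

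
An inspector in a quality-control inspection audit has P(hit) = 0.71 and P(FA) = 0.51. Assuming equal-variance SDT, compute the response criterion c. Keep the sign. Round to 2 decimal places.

c = -0.29

z(H) = 0.553
z(FA) = 0.025
c = −½·[z(H) + z(FA)] = −0.5 × (0.553 + 0.025) = -0.289
c < 0: the inspector has a liberal response bias.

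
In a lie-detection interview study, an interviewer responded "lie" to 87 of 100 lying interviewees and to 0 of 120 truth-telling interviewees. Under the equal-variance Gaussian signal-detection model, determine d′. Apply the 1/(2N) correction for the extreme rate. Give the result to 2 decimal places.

d′ = 3.76

The false-alarm rate is 0/120 = 0, so apply the 1/(2N) correction: FA → 1/(2·120) = 0.00417.
z(H) = z(0.87000) = 1.126
z(FA) = z(0.00417) = -2.638
d' = 1.126 − (-2.638) = 3.764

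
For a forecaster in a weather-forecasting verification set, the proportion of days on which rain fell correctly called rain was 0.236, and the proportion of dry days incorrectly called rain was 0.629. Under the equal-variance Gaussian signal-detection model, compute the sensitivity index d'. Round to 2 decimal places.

z(0.236) = -0.7192, z(0.629) = 0.3292
d' = z(H) − z(FA) = -0.7192 − 0.3292 = -1.0484

d' = -1.05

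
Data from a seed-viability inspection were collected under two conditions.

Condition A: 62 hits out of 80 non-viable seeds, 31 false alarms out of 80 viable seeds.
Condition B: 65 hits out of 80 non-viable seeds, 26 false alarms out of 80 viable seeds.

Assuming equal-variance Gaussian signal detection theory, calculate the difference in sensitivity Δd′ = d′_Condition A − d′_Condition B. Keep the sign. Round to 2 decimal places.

Condition A: z(0.7750) = 0.755, z(0.3875) = -0.286, d' = 1.041
Condition B: z(0.8125) = 0.887, z(0.3250) = -0.454, d' = 1.341
Δd' = d'_Condition A − d'_Condition B = 1.041 − 1.341 = -0.300
Condition B has the higher sensitivity.

Δd′ = -0.30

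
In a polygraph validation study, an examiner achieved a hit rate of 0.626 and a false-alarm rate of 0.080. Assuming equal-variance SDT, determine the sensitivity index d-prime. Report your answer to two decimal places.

Φ⁻¹(H) = 0.3213
Φ⁻¹(FA) = -1.4051
d' = z(H) − z(FA) = 0.3213 − (-1.4051) = 1.7264

d-prime = 1.73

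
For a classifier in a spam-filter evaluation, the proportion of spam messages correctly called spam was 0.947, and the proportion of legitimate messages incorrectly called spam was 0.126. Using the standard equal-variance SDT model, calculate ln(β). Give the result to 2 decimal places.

ln β = -0.65

z(H) = z(0.947) = 1.616
z(FA) = z(0.126) = -1.146
ln β = −½·[z(H)² − z(FA)²] = −0.5 × (2.611 − 1.313) = -0.649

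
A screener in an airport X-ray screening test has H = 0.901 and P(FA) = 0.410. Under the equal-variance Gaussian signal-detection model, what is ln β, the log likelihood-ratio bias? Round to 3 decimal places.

ln β = -0.803

Φ⁻¹(0.901) = 1.2873, Φ⁻¹(0.410) = -0.2275
ln β = −½·[z(H)² − z(FA)²] = −0.5 × (1.6571 − 0.0518) = -0.80265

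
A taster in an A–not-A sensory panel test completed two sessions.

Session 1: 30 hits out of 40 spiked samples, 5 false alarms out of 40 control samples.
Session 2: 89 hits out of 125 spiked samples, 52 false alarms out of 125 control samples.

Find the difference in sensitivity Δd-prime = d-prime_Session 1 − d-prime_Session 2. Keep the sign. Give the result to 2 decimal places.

Session 1: z(0.7500) = 0.674, z(0.1250) = -1.150, d' = 1.824
Session 2: z(0.7120) = 0.559, z(0.4160) = -0.212, d' = 0.771
Δd' = d'_Session 1 − d'_Session 2 = 1.824 − 0.771 = 1.053
Session 1 has the higher sensitivity.

Δd-prime = 1.05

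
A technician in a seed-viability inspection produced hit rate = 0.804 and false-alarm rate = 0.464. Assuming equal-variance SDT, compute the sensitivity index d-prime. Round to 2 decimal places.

d-prime = 0.95

z(0.804) = 0.856, z(0.464) = -0.090
d' = z(H) − z(FA) = 0.856 − (-0.090) = 0.946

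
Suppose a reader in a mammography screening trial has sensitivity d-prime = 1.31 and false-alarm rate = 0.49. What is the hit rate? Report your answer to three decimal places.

hit rate = 0.901

z(false-alarm rate) = z(0.49) = -0.0251
z(H) = z(FA) + d' = -0.0251 + 1.31 = 1.2849
hit rate = Φ(1.2849) = 0.9006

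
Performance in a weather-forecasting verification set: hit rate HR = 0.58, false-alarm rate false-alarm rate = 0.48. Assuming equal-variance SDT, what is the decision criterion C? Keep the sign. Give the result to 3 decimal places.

C = -0.076

Φ⁻¹(H) = Φ⁻¹(0.58) = 0.2019
Φ⁻¹(FA) = Φ⁻¹(0.48) = -0.0502
c = −½·[z(H) + z(FA)] = −0.5 × (0.2019 + (-0.0502)) = -0.07585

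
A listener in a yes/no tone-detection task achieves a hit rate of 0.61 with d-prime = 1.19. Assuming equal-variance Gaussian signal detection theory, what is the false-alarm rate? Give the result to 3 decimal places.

z(hit rate) = z(0.61) = 0.2793
z(FA) = z(H) − d' = 0.2793 − 1.19 = -0.9107
false-alarm rate = Φ(-0.9107) = 0.1812

false-alarm rate = 0.181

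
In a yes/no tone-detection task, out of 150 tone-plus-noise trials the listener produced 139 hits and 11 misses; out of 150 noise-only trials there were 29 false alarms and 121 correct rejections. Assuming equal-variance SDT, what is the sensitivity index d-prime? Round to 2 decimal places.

d-prime = 2.32

H = 139/150 = 0.9267
FA = 29/150 = 0.1933
z(0.9267) = 1.452, z(0.1933) = -0.866
d' = z(H) − z(FA) = 1.452 − (-0.866) = 2.318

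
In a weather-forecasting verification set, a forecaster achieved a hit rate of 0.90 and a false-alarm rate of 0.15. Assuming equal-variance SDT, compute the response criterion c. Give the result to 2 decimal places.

c = -0.12

Φ⁻¹(H) = 1.2816
Φ⁻¹(FA) = -1.0364
c = −½·[z(H) + z(FA)] = −0.5 × (1.2816 + (-1.0364)) = -0.1226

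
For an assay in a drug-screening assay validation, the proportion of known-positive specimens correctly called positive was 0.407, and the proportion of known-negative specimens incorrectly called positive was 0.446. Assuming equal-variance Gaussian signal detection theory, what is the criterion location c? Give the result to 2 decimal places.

c = 0.19

z(H) = z(0.407) = -0.2353
z(FA) = z(0.446) = -0.1358
c = −½·[z(H) + z(FA)] = −0.5 × (-0.2353 + (-0.1358)) = 0.18555
c > 0: the assay has a conservative response bias.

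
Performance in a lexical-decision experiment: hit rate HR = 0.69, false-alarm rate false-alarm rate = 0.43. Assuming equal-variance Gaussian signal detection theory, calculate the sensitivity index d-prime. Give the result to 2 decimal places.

z(0.69) = 0.4959, z(0.43) = -0.1764
d' = z(H) − z(FA) = 0.4959 − (-0.1764) = 0.6723

d-prime = 0.67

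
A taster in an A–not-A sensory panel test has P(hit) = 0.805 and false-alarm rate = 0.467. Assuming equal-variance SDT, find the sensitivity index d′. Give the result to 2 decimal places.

d′ = 0.94

z(H) = 0.860
z(FA) = -0.083
d' = z(H) − z(FA) = 0.860 − (-0.083) = 0.943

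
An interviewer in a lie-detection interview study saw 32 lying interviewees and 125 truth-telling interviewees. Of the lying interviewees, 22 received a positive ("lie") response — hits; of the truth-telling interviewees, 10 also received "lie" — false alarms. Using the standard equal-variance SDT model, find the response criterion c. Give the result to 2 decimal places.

H = 22/32 = 0.6875
FA = 10/125 = 0.0800
z(H) = z(0.6875) = 0.489
z(FA) = z(0.0800) = -1.405
c = −½·[z(H) + z(FA)] = −0.5 × (0.489 + (-1.405)) = 0.458

c = 0.46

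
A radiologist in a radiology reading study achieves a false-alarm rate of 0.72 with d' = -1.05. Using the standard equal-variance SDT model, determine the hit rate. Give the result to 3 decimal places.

hit rate = 0.320

z(false-alarm rate) = z(0.72) = 0.5828
z(H) = z(FA) + d' = 0.5828 + (-1.05) = -0.4672
hit rate = Φ(-0.4672) = 0.3202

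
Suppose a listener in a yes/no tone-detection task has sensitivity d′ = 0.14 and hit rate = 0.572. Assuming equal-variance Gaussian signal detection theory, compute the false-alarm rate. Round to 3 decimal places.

false-alarm rate = 0.517

z(hit rate) = z(0.572) = 0.1815
z(FA) = z(H) − d' = 0.1815 − 0.14 = 0.0415
false-alarm rate = Φ(0.0415) = 0.5166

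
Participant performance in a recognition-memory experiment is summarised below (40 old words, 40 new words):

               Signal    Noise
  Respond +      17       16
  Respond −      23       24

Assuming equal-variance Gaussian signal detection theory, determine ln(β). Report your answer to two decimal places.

H = 17/40 = 0.4250
FA = 16/40 = 0.4000
Φ⁻¹(H) = Φ⁻¹(0.4250) = -0.189
Φ⁻¹(FA) = Φ⁻¹(0.4000) = -0.253
ln β = −½·[z(H)² − z(FA)²] = −0.5 × (0.036 − 0.064) = 0.014

ln β = 0.01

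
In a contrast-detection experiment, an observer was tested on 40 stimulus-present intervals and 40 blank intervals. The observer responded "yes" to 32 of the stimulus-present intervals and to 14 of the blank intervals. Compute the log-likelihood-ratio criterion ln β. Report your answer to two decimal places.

H = 32/40 = 0.8000
FA = 14/40 = 0.3500
Φ⁻¹(H) = 0.842
Φ⁻¹(FA) = -0.385
ln β = −½·[z(H)² − z(FA)²] = −0.5 × (0.709 − 0.148) = -0.2805

ln β = -0.28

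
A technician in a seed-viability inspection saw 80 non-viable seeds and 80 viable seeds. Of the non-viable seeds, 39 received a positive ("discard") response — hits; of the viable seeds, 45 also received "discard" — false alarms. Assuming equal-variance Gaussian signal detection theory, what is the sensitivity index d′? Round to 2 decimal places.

d′ = -0.19

H = 39/80 = 0.4875
FA = 45/80 = 0.5625
z(H) = -0.031
z(FA) = 0.157
d' = z(H) − z(FA) = -0.031 − 0.157 = -0.188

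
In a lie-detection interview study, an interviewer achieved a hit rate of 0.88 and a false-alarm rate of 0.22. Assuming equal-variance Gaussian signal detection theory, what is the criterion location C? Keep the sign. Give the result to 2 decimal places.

C = -0.20

z(H) = 1.1750
z(FA) = -0.7722
c = −½·[z(H) + z(FA)] = −0.5 × (1.1750 + (-0.7722)) = -0.2014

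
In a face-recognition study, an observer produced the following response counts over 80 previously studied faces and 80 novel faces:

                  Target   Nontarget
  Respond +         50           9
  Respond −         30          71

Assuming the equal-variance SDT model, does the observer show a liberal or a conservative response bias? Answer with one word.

z(H) = 0.319, z(FA) = -1.213
c = −½·(z(H) + z(FA)) = 0.447
c > 0 → conservative criterion (biased toward responding “no”).

conservative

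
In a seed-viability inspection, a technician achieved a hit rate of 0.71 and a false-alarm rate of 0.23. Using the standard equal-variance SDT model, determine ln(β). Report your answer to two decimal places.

z(H) = 0.553
z(FA) = -0.739
ln β = −½·[z(H)² − z(FA)²] = −0.5 × (0.306 − 0.546) = 0.120

ln β = 0.12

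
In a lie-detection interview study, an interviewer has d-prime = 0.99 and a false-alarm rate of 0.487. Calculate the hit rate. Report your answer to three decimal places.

hit rate = 0.831

z(false-alarm rate) = z(0.487) = -0.0326
z(H) = z(FA) + d' = -0.0326 + 0.99 = 0.9574
hit rate = Φ(0.9574) = 0.8308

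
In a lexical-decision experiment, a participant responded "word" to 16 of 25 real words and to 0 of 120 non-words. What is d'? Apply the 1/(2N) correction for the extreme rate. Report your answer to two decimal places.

d' = 3.00

The false-alarm rate is 0/120 = 0, so apply the 1/(2N) correction: FA → 1/(2·120) = 0.00417.
z(H) = z(0.64000) = 0.358
z(FA) = z(0.00417) = -2.638
d' = 0.358 − (-2.638) = 2.996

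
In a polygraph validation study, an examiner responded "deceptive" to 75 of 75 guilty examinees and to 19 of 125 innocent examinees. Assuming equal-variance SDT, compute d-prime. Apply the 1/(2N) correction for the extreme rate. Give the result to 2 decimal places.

The hit rate is 75/75 = 1, so apply the 1/(2N) correction: H → 1 − 1/(2·75) = 0.99333.
z(H) = z(0.99333) = 2.475
z(FA) = z(0.15200) = -1.028
d' = 2.475 − (-1.028) = 3.503

d-prime = 3.50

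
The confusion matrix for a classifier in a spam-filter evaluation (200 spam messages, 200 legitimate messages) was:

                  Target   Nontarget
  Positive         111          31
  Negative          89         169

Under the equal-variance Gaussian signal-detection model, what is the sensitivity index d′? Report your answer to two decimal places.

H = 111/200 = 0.5550
FA = 31/200 = 0.1550
z(H) = 0.138
z(FA) = -1.015
d' = z(H) − z(FA) = 0.138 − (-1.015) = 1.153

d′ = 1.15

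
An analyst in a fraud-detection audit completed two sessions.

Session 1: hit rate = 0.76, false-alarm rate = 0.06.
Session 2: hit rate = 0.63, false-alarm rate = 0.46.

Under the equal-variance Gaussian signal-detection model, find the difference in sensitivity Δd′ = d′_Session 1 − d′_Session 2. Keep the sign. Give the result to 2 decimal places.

Session 1: z(0.76) = 0.706, z(0.06) = -1.555, d' = 2.261
Session 2: z(0.63) = 0.332, z(0.46) = -0.100, d' = 0.432
Δd' = d'_Session 1 − d'_Session 2 = 2.261 − 0.432 = 1.829
Session 1 has the higher sensitivity.

Δd′ = 1.83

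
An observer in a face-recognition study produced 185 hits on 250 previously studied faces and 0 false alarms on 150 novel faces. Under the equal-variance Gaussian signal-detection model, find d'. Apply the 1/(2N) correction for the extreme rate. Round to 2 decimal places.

d' = 3.36

The false-alarm rate is 0/150 = 0, so apply the 1/(2N) correction: FA → 1/(2·150) = 0.00333.
z(H) = z(0.74000) = 0.643
z(FA) = z(0.00333) = -2.713
d' = 0.643 − (-2.713) = 3.356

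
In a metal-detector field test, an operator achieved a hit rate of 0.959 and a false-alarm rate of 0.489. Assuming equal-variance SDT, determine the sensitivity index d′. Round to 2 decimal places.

d′ = 1.77

z(H) = z(0.959) = 1.739
z(FA) = z(0.489) = -0.028
d' = z(H) − z(FA) = 1.739 − (-0.028) = 1.767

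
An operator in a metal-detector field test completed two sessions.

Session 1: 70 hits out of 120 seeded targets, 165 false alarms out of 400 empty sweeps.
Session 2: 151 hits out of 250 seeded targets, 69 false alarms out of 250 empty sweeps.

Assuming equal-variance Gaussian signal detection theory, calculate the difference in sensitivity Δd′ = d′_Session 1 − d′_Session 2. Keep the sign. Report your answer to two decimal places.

Session 1: z(0.5833) = 0.210, z(0.4125) = -0.221, d' = 0.431
Session 2: z(0.6040) = 0.264, z(0.2760) = -0.595, d' = 0.859
Δd' = d'_Session 1 − d'_Session 2 = 0.431 − 0.859 = -0.428
Session 2 has the higher sensitivity.

Δd′ = -0.43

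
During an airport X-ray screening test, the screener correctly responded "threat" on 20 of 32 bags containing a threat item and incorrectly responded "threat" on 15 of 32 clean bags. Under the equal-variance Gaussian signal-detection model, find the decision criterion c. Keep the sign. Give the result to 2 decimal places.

c = -0.12

H = 20/32 = 0.6250
FA = 15/32 = 0.4688
z(H) = 0.319
z(FA) = -0.078
c = −½·[z(H) + z(FA)] = −0.5 × (0.319 + (-0.078)) = -0.1205
c < 0: the screener has a liberal response bias.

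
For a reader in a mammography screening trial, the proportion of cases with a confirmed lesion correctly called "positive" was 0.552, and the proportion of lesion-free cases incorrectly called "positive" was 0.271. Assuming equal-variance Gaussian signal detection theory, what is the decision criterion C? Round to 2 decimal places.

C = 0.24

z(H) = 0.1307
z(FA) = -0.6098
c = −½·[z(H) + z(FA)] = −0.5 × (0.1307 + (-0.6098)) = 0.23955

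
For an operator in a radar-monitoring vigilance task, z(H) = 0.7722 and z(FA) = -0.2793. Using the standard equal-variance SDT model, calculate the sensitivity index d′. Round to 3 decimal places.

d' = z(H) − z(FA) = 0.7722 − (-0.2793) = 1.0515

d′ = 1.052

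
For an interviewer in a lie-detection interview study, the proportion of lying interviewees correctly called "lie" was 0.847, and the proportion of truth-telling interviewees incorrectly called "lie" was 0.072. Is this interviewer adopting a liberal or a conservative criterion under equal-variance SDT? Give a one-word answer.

z(H) = 1.024, z(FA) = -1.461
c = −½·(z(H) + z(FA)) = 0.2185
c > 0 → conservative criterion (biased toward responding “no”).

conservative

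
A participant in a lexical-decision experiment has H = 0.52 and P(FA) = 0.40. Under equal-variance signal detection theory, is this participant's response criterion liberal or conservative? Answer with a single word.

z(H) = 0.050, z(FA) = -0.253
c = −½·(z(H) + z(FA)) = 0.1015
c > 0 → conservative criterion (biased toward responding “no”).

conservative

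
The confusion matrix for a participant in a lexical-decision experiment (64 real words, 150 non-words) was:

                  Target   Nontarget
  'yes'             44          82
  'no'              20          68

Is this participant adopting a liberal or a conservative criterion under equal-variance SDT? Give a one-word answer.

liberal

z(H) = 0.489, z(FA) = 0.117
c = −½·(z(H) + z(FA)) = -0.303
c < 0 → liberal criterion (biased toward responding “yes”).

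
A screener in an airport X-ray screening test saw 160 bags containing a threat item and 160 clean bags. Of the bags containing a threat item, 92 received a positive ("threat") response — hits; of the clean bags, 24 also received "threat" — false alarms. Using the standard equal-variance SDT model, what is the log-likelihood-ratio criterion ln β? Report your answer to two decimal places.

H = 92/160 = 0.5750
FA = 24/160 = 0.1500
z(H) = 0.189
z(FA) = -1.036
ln β = −½·[z(H)² − z(FA)²] = −0.5 × (0.036 − 1.073) = 0.5185

ln β = 0.52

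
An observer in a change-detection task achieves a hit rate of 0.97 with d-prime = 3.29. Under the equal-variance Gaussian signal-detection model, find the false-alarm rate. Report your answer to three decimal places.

false-alarm rate = 0.079

z(hit rate) = z(0.97) = 1.8808
z(FA) = z(H) − d' = 1.8808 − 3.29 = -1.4092
false-alarm rate = Φ(-1.4092) = 0.0794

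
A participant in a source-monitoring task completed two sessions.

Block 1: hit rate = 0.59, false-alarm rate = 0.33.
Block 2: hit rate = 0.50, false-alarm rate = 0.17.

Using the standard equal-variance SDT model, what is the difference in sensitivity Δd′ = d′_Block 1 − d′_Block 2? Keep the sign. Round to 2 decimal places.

Block 1: z(0.59) = 0.228, z(0.33) = -0.440, d' = 0.668
Block 2: z(0.50) = 0.000, z(0.17) = -0.954, d' = 0.954
Δd' = d'_Block 1 − d'_Block 2 = 0.668 − 0.954 = -0.286
Block 2 has the higher sensitivity.

Δd′ = -0.29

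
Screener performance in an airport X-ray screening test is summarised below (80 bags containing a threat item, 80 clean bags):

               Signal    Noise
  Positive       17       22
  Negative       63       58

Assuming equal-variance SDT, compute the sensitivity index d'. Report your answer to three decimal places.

H = 17/80 = 0.2125
FA = 22/80 = 0.2750
Φ⁻¹(H) = -0.7978
Φ⁻¹(FA) = -0.5978
d' = z(H) − z(FA) = -0.7978 − (-0.5978) = -0.2000

d' = -0.200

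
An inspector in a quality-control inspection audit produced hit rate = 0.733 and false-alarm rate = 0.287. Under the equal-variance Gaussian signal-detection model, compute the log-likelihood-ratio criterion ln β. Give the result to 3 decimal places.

ln β = -0.035

z(H) = 0.6219
z(FA) = -0.5622
ln β = −½·[z(H)² − z(FA)²] = −0.5 × (0.3868 − 0.3161) = -0.03535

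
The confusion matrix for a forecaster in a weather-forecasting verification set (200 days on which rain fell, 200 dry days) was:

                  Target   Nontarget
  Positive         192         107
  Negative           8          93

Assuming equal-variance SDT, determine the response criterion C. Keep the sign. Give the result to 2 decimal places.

C = -0.92

H = 192/200 = 0.9600
FA = 107/200 = 0.5350
z(0.9600) = 1.751, z(0.5350) = 0.088
c = −½·[z(H) + z(FA)] = −0.5 × (1.751 + 0.088) = -0.9195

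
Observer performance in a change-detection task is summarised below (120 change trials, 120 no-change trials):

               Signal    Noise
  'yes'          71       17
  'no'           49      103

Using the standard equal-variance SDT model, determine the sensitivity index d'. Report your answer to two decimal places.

d' = 1.30

H = 71/120 = 0.5917
FA = 17/120 = 0.1417
Φ⁻¹(H) = Φ⁻¹(0.5917) = 0.2319
Φ⁻¹(FA) = Φ⁻¹(0.1417) = -1.0727
d' = z(H) − z(FA) = 0.2319 − (-1.0727) = 1.3046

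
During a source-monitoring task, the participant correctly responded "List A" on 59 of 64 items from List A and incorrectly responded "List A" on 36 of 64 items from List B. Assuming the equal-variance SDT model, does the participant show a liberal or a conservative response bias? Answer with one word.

z(H) = 1.418, z(FA) = 0.157
c = −½·(z(H) + z(FA)) = -0.7875
c < 0 → liberal criterion (biased toward responding “yes”).

liberal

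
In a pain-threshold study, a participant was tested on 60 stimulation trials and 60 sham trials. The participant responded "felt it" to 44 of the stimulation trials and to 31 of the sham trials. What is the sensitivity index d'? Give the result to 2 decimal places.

H = 44/60 = 0.7333
FA = 31/60 = 0.5167
Φ⁻¹(H) = Φ⁻¹(0.7333) = 0.6228
Φ⁻¹(FA) = Φ⁻¹(0.5167) = 0.0419
d' = z(H) − z(FA) = 0.6228 − 0.0419 = 0.5809

d' = 0.58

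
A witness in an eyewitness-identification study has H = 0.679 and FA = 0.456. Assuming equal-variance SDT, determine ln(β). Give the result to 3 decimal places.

z(H) = z(0.679) = 0.4649
z(FA) = z(0.456) = -0.1105
ln β = −½·[z(H)² − z(FA)²] = −0.5 × (0.2161 − 0.0122) = -0.10195

ln β = -0.102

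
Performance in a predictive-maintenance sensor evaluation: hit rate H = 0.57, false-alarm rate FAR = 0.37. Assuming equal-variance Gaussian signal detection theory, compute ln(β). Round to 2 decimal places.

ln β = 0.04

z(H) = z(0.57) = 0.176
z(FA) = z(0.37) = -0.332
ln β = −½·[z(H)² − z(FA)²] = −0.5 × (0.031 − 0.110) = 0.0395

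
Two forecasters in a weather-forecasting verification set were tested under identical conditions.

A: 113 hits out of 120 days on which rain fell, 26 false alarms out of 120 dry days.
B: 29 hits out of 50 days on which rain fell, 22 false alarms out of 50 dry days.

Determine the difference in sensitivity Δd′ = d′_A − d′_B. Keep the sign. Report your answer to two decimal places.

Δd′ = 2.00

A: z(0.9417) = 1.569, z(0.2167) = -0.783, d' = 2.352
B: z(0.5800) = 0.202, z(0.4400) = -0.151, d' = 0.353
Δd' = d'_A − d'_B = 2.352 − 0.353 = 1.999
A has the higher sensitivity.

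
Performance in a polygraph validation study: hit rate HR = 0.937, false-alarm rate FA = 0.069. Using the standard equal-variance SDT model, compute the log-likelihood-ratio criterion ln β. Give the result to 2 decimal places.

z(0.937) = 1.530, z(0.069) = -1.483
ln β = −½·[z(H)² − z(FA)²] = −0.5 × (2.341 − 2.199) = -0.071

ln β = -0.07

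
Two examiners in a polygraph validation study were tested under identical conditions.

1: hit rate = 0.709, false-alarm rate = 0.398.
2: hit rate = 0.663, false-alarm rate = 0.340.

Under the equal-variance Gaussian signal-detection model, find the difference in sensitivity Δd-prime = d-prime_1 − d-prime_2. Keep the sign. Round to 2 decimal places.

Δd-prime = -0.02

1: z(0.709) = 0.550, z(0.398) = -0.259, d' = 0.809
2: z(0.663) = 0.421, z(0.340) = -0.412, d' = 0.833
Δd' = d'_1 − d'_2 = 0.809 − 0.833 = -0.024
2 has the higher sensitivity.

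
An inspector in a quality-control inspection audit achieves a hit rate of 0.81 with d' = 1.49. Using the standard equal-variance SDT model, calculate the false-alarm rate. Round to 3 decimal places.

false-alarm rate = 0.270

z(hit rate) = z(0.81) = 0.8779
z(FA) = z(H) − d' = 0.8779 − 1.49 = -0.6121
false-alarm rate = Φ(-0.6121) = 0.2702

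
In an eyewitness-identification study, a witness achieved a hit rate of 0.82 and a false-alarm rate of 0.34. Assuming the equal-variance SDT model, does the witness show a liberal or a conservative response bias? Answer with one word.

liberal

z(H) = 0.915, z(FA) = -0.412
c = −½·(z(H) + z(FA)) = -0.2515
c < 0 → liberal criterion (biased toward responding “yes”).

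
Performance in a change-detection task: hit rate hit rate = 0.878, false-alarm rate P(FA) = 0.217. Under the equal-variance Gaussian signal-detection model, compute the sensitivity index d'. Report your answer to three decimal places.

z(H) = z(0.878) = 1.1650
z(FA) = z(0.217) = -0.7824
d' = z(H) − z(FA) = 1.1650 − (-0.7824) = 1.9474

d' = 1.947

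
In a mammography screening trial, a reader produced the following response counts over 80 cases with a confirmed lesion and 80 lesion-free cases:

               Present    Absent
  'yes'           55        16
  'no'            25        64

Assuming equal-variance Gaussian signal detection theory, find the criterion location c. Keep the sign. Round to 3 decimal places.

H = 55/80 = 0.6875
FA = 16/80 = 0.2000
z(0.6875) = 0.4888, z(0.2000) = -0.8416
c = −½·[z(H) + z(FA)] = −0.5 × (0.4888 + (-0.8416)) = 0.1764

c = 0.176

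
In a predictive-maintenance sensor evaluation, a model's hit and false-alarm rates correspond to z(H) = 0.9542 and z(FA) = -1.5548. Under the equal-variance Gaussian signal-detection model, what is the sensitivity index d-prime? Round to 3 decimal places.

d' = z(H) − z(FA) = 0.9542 − (-1.5548) = 2.5090

d-prime = 2.509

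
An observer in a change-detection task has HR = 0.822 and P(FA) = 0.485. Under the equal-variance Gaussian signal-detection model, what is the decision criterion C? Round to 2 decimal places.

C = -0.44

z(H) = 0.923
z(FA) = -0.038
c = −½·[z(H) + z(FA)] = −0.5 × (0.923 + (-0.038)) = -0.4425
c < 0: the observer has a liberal response bias.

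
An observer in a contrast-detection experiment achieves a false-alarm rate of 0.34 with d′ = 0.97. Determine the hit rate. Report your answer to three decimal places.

hit rate = 0.711

z(false-alarm rate) = z(0.34) = -0.4125
z(H) = z(FA) + d' = -0.4125 + 0.97 = 0.5575
hit rate = Φ(0.5575) = 0.7114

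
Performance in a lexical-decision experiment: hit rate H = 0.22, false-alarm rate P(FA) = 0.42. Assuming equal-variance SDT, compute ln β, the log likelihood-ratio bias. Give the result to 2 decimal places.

z(H) = z(0.22) = -0.772
z(FA) = z(0.42) = -0.202
ln β = −½·[z(H)² − z(FA)²] = −0.5 × (0.596 − 0.041) = -0.2775

ln β = -0.28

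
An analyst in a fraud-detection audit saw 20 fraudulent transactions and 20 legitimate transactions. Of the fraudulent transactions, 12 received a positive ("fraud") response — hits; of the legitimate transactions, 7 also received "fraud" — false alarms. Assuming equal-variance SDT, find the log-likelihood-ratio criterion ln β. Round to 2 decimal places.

H = 12/20 = 0.6000
FA = 7/20 = 0.3500
Φ⁻¹(H) = Φ⁻¹(0.6000) = 0.253
Φ⁻¹(FA) = Φ⁻¹(0.3500) = -0.385
ln β = −½·[z(H)² − z(FA)²] = −0.5 × (0.064 − 0.148) = 0.042

ln β = 0.04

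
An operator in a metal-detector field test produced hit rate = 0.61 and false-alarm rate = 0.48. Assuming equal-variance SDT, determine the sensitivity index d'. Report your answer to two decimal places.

d' = 0.33

Φ⁻¹(H) = 0.279
Φ⁻¹(FA) = -0.050
d' = z(H) − z(FA) = 0.279 − (-0.050) = 0.329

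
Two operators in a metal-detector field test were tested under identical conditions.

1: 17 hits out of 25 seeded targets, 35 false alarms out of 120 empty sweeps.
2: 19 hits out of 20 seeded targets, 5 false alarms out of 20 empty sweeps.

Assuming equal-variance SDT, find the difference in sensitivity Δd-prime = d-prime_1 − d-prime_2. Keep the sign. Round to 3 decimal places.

Δd-prime = -1.303

1: z(0.6800) = 0.4677, z(0.2917) = -0.5484, d' = 1.0161
2: z(0.9500) = 1.6449, z(0.2500) = -0.6745, d' = 2.3194
Δd' = d'_1 − d'_2 = 1.0161 − 2.3194 = -1.3033
2 has the higher sensitivity.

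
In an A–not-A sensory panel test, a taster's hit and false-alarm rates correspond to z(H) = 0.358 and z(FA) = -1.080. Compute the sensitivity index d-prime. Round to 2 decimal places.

d' = z(H) − z(FA) = 0.358 − (-1.080) = 1.438

d-prime = 1.44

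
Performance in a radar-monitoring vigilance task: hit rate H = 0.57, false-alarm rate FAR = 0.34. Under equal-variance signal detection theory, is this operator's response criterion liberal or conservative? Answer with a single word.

z(H) = 0.176, z(FA) = -0.412
c = −½·(z(H) + z(FA)) = 0.118
c > 0 → conservative criterion (biased toward responding “no”).

conservative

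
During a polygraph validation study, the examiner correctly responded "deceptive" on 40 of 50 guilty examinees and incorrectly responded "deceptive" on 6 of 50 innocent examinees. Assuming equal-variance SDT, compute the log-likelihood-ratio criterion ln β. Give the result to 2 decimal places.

ln β = 0.34

H = 40/50 = 0.8000
FA = 6/50 = 0.1200
Φ⁻¹(0.8000) = 0.842, Φ⁻¹(0.1200) = -1.175
ln β = −½·[z(H)² − z(FA)²] = −0.5 × (0.709 − 1.381) = 0.336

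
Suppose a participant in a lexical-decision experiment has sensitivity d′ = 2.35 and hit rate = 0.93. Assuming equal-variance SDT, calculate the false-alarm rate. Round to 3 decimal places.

z(hit rate) = z(0.93) = 1.4758
z(FA) = z(H) − d' = 1.4758 − 2.35 = -0.8742
false-alarm rate = Φ(-0.8742) = 0.1910

false-alarm rate = 0.191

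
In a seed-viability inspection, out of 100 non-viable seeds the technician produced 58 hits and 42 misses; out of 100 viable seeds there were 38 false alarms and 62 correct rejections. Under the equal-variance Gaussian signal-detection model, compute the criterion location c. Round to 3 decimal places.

c = 0.052

H = 58/100 = 0.5800
FA = 38/100 = 0.3800
Φ⁻¹(0.5800) = 0.2019, Φ⁻¹(0.3800) = -0.3055
c = −½·[z(H) + z(FA)] = −0.5 × (0.2019 + (-0.3055)) = 0.0518
c > 0: the technician has a conservative response bias.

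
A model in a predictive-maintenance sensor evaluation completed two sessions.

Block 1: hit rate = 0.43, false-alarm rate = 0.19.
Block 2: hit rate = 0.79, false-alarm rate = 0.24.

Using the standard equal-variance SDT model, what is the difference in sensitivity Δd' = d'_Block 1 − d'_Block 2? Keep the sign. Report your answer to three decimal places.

Block 1: z(0.43) = -0.1764, z(0.19) = -0.8779, d' = 0.7015
Block 2: z(0.79) = 0.8064, z(0.24) = -0.7063, d' = 1.5127
Δd' = d'_Block 1 − d'_Block 2 = 0.7015 − 1.5127 = -0.8112
Block 2 has the higher sensitivity.

Δd' = -0.811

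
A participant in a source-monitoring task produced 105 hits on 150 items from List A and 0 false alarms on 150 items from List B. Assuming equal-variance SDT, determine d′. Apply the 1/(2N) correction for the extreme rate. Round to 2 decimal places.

d′ = 3.24

The false-alarm rate is 0/150 = 0, so apply the 1/(2N) correction: FA → 1/(2·150) = 0.00333.
z(H) = z(0.70000) = 0.524
z(FA) = z(0.00333) = -2.713
d' = 0.524 − (-2.713) = 3.237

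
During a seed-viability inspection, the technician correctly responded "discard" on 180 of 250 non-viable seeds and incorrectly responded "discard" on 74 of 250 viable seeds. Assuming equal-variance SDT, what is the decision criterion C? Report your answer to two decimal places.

C = -0.02

H = 180/250 = 0.7200
FA = 74/250 = 0.2960
z(H) = z(0.7200) = 0.5828
z(FA) = z(0.2960) = -0.5359
c = −½·[z(H) + z(FA)] = −0.5 × (0.5828 + (-0.5359)) = -0.02345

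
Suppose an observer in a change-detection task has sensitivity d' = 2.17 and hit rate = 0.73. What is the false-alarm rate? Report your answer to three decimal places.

z(hit rate) = z(0.73) = 0.6128
z(FA) = z(H) − d' = 0.6128 − 2.17 = -1.5572
false-alarm rate = Φ(-1.5572) = 0.0597

false-alarm rate = 0.060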